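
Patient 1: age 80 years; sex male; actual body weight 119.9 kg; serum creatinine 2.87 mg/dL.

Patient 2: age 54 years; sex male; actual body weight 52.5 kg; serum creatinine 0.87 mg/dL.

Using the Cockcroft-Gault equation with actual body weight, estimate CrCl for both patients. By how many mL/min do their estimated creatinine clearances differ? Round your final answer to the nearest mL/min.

37 mL/min

Patient 1: CrCl = (140 − 80) × 119.9 / (72 × 2.87) = 7194.0 / 206.64 ≈ 34.8 mL/min
Patient 2: CrCl = (140 − 54) × 52.5 / (72 × 0.87) = 4515.0 / 62.64 ≈ 72.1 mL/min
|34.8 − 72.1| = 37.3 mL/min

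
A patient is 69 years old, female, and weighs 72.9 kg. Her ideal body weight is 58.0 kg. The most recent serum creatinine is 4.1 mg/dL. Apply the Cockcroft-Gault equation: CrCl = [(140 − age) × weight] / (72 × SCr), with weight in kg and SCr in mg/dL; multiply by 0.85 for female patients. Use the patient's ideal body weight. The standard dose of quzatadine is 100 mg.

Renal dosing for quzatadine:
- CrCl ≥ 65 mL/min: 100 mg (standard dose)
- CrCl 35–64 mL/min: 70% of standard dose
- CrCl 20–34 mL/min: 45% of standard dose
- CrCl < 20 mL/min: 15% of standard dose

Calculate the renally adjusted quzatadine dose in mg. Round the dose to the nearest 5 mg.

15 mg

CrCl = (140 − 69) × 58 / (72 × 4.1) × 0.85 = 4118.0 / 295.20 × 0.85 ≈ 11.9 mL/min
CrCl ≈ 12 mL/min → bracket < 20 mL/min.
15% of 100 mg = 15 mg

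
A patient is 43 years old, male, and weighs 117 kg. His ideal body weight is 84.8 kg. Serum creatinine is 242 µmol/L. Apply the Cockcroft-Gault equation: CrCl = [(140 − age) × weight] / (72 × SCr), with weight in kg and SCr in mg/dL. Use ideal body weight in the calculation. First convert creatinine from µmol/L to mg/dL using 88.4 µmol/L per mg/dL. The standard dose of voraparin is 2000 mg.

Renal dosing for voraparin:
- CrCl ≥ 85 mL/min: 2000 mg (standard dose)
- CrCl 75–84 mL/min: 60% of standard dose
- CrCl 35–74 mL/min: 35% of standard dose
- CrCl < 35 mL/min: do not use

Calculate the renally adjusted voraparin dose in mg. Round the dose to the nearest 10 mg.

SCr = 242 / 88.4 = 2.738 mg/dL
CrCl = (140 − 43) × 84.8 / (72 × 2.738) = 8225.6 / 197.14 ≈ 41.7 mL/min
CrCl ≈ 42 mL/min → bracket 35–74 mL/min.
35% of 2000 mg = 700 mg

700 mg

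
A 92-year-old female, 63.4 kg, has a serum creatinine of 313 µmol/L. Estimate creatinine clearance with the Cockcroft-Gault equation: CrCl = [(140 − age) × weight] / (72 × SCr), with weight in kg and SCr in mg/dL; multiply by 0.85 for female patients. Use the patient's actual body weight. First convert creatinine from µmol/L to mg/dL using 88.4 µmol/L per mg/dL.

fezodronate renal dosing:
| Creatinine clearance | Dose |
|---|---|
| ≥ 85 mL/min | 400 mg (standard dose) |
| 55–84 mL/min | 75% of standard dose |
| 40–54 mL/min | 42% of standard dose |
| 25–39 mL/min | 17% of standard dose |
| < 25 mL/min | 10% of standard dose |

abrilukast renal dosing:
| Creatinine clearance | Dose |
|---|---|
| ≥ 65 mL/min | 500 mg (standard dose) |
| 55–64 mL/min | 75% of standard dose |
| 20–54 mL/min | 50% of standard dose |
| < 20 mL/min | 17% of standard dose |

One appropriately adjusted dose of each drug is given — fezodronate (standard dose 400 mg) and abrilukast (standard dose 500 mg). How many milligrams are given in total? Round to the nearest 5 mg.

SCr = 313 / 88.4 = 3.541 mg/dL
CrCl = (140 − 92) × 63.4 / (72 × 3.541) × 0.85 = 3043.2 / 254.95 × 0.85 ≈ 10.1 mL/min
CrCl ≈ 10 mL/min.
fezodronate: < 25 mL/min → 10% of 400 mg = 40 mg.
abrilukast: < 20 mL/min → 17% of 500 mg = 85 mg.
Total = 40 + 85 = 125 mg.

125 mg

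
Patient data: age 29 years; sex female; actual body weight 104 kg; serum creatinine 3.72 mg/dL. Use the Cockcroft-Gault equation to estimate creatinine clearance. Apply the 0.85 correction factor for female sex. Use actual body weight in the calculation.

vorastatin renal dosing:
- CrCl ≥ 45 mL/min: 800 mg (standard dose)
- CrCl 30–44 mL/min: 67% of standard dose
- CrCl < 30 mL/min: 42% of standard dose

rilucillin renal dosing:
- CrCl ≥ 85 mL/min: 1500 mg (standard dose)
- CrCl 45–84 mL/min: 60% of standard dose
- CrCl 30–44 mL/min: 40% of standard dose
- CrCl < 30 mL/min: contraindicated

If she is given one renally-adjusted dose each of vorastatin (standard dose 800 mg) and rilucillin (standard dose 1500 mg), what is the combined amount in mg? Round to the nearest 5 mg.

CrCl = (140 − 29) × 104 / (72 × 3.72) × 0.85 = 11544.0 / 267.84 × 0.85 ≈ 36.6 mL/min
CrCl ≈ 37 mL/min.
vorastatin: 30–44 mL/min → 67% of 800 mg = 536 mg.
rilucillin: 30–44 mL/min → 40% of 1500 mg = 600 mg.
Total = 536 + 600 = 1136 mg.

1135 mg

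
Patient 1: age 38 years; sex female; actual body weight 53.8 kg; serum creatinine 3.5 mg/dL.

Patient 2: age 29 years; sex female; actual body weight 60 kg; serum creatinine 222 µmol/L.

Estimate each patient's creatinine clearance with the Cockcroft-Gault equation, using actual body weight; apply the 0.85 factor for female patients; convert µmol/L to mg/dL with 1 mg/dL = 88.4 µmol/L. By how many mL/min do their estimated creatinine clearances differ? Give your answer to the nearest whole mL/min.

Patient 1: CrCl = (140 − 38) × 53.8 / (72 × 3.5) × 0.85 = 5487.6 / 252.00 × 0.85 ≈ 18.5 mL/min
Patient 2: SCr = 222 / 88.4 = 2.511 mg/dL
Patient 2: CrCl = (140 − 29) × 60 / (72 × 2.511) × 0.85 = 6660.0 / 180.79 × 0.85 ≈ 31.3 mL/min
|18.5 − 31.3| = 12.8 mL/min

13 mL/min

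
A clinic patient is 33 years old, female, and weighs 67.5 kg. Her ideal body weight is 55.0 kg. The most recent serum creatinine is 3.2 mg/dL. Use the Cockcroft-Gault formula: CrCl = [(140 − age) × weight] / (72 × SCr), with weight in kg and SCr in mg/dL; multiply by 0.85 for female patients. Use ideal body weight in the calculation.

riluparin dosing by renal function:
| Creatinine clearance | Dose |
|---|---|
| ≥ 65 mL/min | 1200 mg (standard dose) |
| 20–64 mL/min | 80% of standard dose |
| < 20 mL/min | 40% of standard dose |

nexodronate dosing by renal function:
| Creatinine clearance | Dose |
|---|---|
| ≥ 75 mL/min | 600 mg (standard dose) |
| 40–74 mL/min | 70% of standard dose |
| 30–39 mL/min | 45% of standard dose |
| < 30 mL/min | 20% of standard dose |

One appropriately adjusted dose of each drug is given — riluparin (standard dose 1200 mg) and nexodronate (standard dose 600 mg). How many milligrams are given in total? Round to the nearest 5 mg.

CrCl = (140 − 33) × 55 / (72 × 3.2) × 0.85 = 5885.0 / 230.40 × 0.85 ≈ 21.7 mL/min
CrCl ≈ 22 mL/min.
riluparin: 20–64 mL/min → 80% of 1200 mg = 960 mg.
nexodronate: < 30 mL/min → 20% of 600 mg = 120 mg.
Total = 960 + 120 = 1080 mg.

1080 mg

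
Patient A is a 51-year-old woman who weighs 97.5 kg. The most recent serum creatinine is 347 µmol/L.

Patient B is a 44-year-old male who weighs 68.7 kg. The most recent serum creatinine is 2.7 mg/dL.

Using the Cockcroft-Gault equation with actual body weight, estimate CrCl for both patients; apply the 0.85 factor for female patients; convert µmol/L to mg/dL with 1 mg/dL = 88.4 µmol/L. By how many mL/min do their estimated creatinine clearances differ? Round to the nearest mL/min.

8 mL/min

Patient A: SCr = 347 / 88.4 = 3.925 mg/dL
Patient A: CrCl = (140 − 51) × 97.5 / (72 × 3.925) × 0.85 = 8677.5 / 282.60 × 0.85 ≈ 26.1 mL/min
Patient B: CrCl = (140 − 44) × 68.7 / (72 × 2.7) = 6595.2 / 194.40 ≈ 33.9 mL/min
|26.1 − 33.9| = 7.8 mL/min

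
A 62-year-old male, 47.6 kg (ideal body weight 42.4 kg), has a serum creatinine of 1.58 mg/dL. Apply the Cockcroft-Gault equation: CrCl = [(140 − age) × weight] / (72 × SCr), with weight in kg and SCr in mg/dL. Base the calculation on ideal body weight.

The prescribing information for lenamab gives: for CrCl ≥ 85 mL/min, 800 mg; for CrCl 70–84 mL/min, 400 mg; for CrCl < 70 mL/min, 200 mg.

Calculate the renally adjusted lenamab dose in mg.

CrCl = (140 − 62) × 42.4 / (72 × 1.58) = 3307.2 / 113.76 ≈ 29.1 mL/min
CrCl ≈ 29 mL/min → bracket < 70 mL/min.
Dose for this bracket: 200 mg.

200 mg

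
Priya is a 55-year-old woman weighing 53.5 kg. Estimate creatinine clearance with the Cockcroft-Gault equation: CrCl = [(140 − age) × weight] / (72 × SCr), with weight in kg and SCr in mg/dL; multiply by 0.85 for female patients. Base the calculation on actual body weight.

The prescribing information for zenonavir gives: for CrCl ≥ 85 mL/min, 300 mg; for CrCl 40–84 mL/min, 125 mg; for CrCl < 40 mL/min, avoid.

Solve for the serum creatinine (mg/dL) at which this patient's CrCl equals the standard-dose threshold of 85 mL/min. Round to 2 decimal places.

Standard dose requires CrCl ≥ 85 mL/min.
Set (140 − 55) × 53.5 × 0.85 / (72 × SCr) = 85
SCr = (140 − 55) × 53.5 × 0.85 / (72 × 85) = 0.632 mg/dL

0.63 mg/dL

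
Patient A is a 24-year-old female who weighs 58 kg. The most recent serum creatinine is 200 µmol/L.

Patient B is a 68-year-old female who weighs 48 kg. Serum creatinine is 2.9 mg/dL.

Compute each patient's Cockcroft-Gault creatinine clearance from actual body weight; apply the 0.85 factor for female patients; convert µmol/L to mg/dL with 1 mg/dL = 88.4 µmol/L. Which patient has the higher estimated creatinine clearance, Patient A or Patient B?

Patient A

Patient A: SCr = 200 / 88.4 = 2.262 mg/dL
Patient A: CrCl = (140 − 24) × 58 / (72 × 2.262) × 0.85 = 6728.0 / 162.86 × 0.85 ≈ 35.1 mL/min
Patient B: CrCl = (140 − 68) × 48 / (72 × 2.9) × 0.85 = 3456.0 / 208.80 × 0.85 ≈ 14.1 mL/min
35.1 vs 14.1 mL/min → Patient A is higher.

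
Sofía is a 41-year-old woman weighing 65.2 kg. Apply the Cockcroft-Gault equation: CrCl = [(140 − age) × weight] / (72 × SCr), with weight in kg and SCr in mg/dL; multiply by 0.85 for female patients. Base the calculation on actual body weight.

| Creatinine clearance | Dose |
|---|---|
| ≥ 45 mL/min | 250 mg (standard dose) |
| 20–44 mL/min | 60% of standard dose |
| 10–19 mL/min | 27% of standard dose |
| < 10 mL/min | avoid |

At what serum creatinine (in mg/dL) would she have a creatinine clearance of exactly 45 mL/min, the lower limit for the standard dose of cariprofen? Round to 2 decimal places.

1.69 mg/dL

Standard dose requires CrCl ≥ 45 mL/min.
Set (140 − 41) × 65.2 × 0.85 / (72 × SCr) = 45
SCr = (140 − 41) × 65.2 × 0.85 / (72 × 45) = 1.693 mg/dL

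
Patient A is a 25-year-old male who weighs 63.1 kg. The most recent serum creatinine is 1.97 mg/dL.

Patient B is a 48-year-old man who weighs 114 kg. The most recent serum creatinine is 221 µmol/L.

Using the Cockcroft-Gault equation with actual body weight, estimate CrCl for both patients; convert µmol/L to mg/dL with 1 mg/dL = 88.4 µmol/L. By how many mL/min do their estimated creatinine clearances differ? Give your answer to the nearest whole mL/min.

7 mL/min

Patient A: CrCl = (140 − 25) × 63.1 / (72 × 1.97) = 7256.5 / 141.84 ≈ 51.2 mL/min
Patient B: SCr = 221 / 88.4 = 2.5 mg/dL
Patient B: CrCl = (140 − 48) × 114 / (72 × 2.5) = 10488.0 / 180.00 ≈ 58.3 mL/min
|51.2 − 58.3| = 7.1 mL/min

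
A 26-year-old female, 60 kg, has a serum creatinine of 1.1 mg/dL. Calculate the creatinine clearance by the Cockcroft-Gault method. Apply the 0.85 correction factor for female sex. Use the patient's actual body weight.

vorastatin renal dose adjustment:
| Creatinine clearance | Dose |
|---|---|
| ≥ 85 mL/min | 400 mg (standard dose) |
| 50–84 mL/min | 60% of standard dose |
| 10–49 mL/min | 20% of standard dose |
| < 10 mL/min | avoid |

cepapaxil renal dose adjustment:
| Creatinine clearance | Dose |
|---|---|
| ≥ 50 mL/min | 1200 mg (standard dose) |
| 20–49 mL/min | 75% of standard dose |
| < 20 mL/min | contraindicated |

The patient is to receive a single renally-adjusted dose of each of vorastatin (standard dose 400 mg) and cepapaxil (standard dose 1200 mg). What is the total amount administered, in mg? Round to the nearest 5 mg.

CrCl = (140 − 26) × 60 / (72 × 1.1) × 0.85 = 6840.0 / 79.20 × 0.85 ≈ 73.4 mL/min
CrCl ≈ 73 mL/min.
vorastatin: 50–84 mL/min → 60% of 400 mg = 240 mg.
cepapaxil: ≥ 50 mL/min → 100% of 1200 mg = 1200 mg.
Total = 240 + 1200 = 1440 mg.

1440 mg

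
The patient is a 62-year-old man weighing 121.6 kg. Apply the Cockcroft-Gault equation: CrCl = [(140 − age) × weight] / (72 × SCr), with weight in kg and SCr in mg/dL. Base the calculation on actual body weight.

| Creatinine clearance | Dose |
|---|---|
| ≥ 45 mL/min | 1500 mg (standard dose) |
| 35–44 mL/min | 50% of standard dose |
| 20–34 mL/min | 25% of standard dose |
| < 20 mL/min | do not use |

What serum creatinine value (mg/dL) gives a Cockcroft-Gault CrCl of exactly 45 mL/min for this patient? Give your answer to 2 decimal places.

2.93 mg/dL

Standard dose requires CrCl ≥ 45 mL/min.
Set (140 − 62) × 121.6 / (72 × SCr) = 45
SCr = (140 − 62) × 121.6 / (72 × 45) = 2.927 mg/dL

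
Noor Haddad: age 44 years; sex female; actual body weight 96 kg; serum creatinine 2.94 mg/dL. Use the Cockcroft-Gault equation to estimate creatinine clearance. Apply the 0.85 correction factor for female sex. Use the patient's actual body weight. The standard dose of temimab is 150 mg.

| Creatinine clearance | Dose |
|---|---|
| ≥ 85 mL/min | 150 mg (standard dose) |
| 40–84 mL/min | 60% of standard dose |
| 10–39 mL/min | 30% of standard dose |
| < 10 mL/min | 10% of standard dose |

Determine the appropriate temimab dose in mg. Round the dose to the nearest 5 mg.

45 mg

CrCl = (140 − 44) × 96 / (72 × 2.94) × 0.85 = 9216.0 / 211.68 × 0.85 ≈ 37.0 mL/min
CrCl ≈ 37 mL/min → bracket 10–39 mL/min.
30% of 150 mg = 45 mg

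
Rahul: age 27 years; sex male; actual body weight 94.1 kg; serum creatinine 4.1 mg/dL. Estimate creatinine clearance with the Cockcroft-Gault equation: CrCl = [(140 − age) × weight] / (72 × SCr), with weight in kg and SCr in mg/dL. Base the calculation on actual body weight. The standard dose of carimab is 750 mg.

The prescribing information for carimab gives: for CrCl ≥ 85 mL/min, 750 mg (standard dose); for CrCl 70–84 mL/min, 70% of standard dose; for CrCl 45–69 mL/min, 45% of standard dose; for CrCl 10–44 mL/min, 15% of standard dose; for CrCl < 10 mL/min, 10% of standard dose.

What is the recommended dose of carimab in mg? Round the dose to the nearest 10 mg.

CrCl = (140 − 27) × 94.1 / (72 × 4.1) = 10633.3 / 295.20 ≈ 36.0 mL/min
CrCl ≈ 36 mL/min → bracket 10–44 mL/min.
15% of 750 mg = 112.5 mg → 110 mg

110 mg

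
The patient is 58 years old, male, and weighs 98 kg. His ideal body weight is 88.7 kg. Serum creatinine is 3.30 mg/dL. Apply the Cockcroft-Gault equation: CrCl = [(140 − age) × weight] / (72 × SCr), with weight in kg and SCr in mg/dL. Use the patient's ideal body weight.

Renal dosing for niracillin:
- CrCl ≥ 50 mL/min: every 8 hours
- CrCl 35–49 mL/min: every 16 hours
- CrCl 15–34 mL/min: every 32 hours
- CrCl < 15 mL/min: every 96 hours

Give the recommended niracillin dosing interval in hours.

CrCl = (140 − 58) × 88.7 / (72 × 3.3) = 7273.4 / 237.60 ≈ 30.6 mL/min
CrCl ≈ 31 mL/min → bracket 15–34 mL/min → every 32 hours.

every 32 hours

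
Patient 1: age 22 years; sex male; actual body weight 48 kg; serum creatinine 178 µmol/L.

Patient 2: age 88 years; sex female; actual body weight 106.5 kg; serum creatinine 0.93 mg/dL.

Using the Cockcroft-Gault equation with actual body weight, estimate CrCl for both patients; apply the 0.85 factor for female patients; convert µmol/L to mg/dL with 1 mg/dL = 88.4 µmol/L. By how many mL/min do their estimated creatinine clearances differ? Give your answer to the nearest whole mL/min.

Patient 1: SCr = 178 / 88.4 = 2.014 mg/dL
Patient 1: CrCl = (140 − 22) × 48 / (72 × 2.014) = 5664.0 / 145.01 ≈ 39.1 mL/min
Patient 2: CrCl = (140 − 88) × 106.5 / (72 × 0.93) × 0.85 = 5538.0 / 66.96 × 0.85 ≈ 70.3 mL/min
|39.1 − 70.3| = 31.2 mL/min

31 mL/min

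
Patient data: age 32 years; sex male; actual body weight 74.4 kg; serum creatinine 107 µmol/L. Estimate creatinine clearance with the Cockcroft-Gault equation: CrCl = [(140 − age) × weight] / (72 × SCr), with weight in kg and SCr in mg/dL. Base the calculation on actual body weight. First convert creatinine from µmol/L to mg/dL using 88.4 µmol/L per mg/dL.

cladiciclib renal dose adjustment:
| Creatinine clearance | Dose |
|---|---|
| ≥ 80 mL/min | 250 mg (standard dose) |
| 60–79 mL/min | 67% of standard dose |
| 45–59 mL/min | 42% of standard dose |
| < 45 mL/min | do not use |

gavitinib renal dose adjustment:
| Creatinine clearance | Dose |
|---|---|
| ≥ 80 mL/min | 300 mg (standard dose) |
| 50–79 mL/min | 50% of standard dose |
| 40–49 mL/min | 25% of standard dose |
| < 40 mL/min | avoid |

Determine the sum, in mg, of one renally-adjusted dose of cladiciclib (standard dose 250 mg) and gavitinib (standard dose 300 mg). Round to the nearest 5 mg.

550 mg

SCr = 107 / 88.4 = 1.21 mg/dL
CrCl = (140 − 32) × 74.4 / (72 × 1.21) = 8035.2 / 87.12 ≈ 92.2 mL/min
CrCl ≈ 92 mL/min.
cladiciclib: ≥ 80 mL/min → 100% of 250 mg = 250 mg.
gavitinib: ≥ 80 mL/min → 100% of 300 mg = 300 mg.
Total = 250 + 300 = 550 mg.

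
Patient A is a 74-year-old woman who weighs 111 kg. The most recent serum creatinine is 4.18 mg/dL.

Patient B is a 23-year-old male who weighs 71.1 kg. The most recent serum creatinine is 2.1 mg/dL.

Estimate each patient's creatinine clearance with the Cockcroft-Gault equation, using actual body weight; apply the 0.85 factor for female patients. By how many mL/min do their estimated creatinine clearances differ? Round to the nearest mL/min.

34 mL/min

Patient A: CrCl = (140 − 74) × 111 / (72 × 4.18) × 0.85 = 7326.0 / 300.96 × 0.85 ≈ 20.7 mL/min
Patient B: CrCl = (140 − 23) × 71.1 / (72 × 2.1) = 8318.7 / 151.20 ≈ 55.0 mL/min
|20.7 − 55.0| = 34.3 mL/min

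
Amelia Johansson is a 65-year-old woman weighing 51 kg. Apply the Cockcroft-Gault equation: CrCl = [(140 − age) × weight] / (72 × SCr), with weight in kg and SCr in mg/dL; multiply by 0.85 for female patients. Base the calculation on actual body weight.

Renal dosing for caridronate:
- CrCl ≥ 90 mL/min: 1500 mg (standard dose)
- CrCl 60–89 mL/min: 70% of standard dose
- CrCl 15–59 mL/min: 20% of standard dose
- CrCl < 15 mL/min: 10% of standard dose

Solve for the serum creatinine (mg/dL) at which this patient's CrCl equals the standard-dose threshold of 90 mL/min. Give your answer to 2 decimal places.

0.50 mg/dL

Standard dose requires CrCl ≥ 90 mL/min.
Set (140 − 65) × 51 × 0.85 / (72 × SCr) = 90
SCr = (140 − 65) × 51 × 0.85 / (72 × 90) = 0.502 mg/dL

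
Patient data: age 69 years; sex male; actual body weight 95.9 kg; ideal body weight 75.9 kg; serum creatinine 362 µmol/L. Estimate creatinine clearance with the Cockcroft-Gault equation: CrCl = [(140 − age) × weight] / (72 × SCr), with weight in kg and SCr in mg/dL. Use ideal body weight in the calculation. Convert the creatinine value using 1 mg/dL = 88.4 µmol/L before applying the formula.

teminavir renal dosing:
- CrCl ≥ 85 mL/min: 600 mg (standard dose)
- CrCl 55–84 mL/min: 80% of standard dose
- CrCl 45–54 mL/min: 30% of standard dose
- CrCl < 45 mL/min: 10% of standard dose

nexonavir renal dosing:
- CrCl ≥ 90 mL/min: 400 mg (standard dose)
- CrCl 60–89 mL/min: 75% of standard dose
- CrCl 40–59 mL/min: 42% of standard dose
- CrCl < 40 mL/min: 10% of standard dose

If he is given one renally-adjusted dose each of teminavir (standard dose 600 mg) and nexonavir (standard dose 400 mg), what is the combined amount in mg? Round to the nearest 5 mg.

SCr = 362 / 88.4 = 4.095 mg/dL
CrCl = (140 − 69) × 75.9 / (72 × 4.095) = 5388.9 / 294.84 ≈ 18.3 mL/min
CrCl ≈ 18 mL/min.
teminavir: < 45 mL/min → 10% of 600 mg = 60 mg.
nexonavir: < 40 mL/min → 10% of 400 mg = 40 mg.
Total = 60 + 40 = 100 mg.

100 mg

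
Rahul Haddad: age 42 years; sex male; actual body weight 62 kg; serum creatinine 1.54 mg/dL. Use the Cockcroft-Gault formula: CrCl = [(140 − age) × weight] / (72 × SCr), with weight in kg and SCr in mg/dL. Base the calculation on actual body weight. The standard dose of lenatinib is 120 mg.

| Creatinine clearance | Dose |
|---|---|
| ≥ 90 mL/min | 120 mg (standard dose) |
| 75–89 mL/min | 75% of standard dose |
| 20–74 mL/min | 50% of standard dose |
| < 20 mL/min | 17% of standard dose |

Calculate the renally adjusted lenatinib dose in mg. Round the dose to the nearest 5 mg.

60 mg

CrCl = (140 − 42) × 62 / (72 × 1.54) = 6076.0 / 110.88 ≈ 54.8 mL/min
CrCl ≈ 55 mL/min → bracket 20–74 mL/min.
50% of 120 mg = 60 mg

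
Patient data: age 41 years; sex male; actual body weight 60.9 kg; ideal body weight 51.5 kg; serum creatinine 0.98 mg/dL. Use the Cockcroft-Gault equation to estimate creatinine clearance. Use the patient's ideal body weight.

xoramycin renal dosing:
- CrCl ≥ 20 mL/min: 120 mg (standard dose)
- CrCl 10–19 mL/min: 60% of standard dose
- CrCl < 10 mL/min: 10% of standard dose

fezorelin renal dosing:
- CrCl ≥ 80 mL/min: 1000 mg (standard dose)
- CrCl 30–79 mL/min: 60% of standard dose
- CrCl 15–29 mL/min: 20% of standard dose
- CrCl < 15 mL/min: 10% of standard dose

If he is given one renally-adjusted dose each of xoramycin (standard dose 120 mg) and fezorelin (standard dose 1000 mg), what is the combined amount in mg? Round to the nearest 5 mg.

CrCl = (140 − 41) × 51.5 / (72 × 0.98) = 5098.5 / 70.56 ≈ 72.3 mL/min
CrCl ≈ 72 mL/min.
xoramycin: ≥ 20 mL/min → 100% of 120 mg = 120 mg.
fezorelin: 30–79 mL/min → 60% of 1000 mg = 600 mg.
Total = 120 + 600 = 720 mg.

720 mg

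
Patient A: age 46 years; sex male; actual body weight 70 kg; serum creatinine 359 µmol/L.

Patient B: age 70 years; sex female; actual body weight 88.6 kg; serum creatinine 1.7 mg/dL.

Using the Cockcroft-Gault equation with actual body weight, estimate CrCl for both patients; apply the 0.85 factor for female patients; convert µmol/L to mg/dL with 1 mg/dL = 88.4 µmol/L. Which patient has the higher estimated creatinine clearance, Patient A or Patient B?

Patient B

Patient A: SCr = 359 / 88.4 = 4.061 mg/dL
Patient A: CrCl = (140 − 46) × 70 / (72 × 4.061) = 6580.0 / 292.39 ≈ 22.5 mL/min
Patient B: CrCl = (140 − 70) × 88.6 / (72 × 1.7) × 0.85 = 6202.0 / 122.40 × 0.85 ≈ 43.1 mL/min
22.5 vs 43.1 mL/min → Patient B is higher.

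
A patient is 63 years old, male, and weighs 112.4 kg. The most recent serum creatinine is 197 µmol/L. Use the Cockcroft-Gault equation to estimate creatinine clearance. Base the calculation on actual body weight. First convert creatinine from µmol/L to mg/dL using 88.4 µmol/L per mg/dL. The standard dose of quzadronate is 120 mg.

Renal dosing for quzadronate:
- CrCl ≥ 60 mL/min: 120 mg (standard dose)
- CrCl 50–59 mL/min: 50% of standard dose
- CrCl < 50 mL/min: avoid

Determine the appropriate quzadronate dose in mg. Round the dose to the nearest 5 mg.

60 mg

SCr = 197 / 88.4 = 2.229 mg/dL
CrCl = (140 − 63) × 112.4 / (72 × 2.229) = 8654.8 / 160.49 ≈ 53.9 mL/min
CrCl ≈ 54 mL/min → bracket 50–59 mL/min.
50% of 120 mg = 60 mg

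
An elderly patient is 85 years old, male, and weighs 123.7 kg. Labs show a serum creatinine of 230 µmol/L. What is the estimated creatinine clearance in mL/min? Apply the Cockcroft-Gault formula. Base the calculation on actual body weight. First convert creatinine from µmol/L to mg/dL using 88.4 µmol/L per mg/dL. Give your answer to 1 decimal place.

SCr = 230 / 88.4 = 2.602 mg/dL
CrCl = (140 − 85) × 123.7 / (72 × 2.602) = 6803.5 / 187.34 ≈ 36.3 mL/min

36.3 mL/min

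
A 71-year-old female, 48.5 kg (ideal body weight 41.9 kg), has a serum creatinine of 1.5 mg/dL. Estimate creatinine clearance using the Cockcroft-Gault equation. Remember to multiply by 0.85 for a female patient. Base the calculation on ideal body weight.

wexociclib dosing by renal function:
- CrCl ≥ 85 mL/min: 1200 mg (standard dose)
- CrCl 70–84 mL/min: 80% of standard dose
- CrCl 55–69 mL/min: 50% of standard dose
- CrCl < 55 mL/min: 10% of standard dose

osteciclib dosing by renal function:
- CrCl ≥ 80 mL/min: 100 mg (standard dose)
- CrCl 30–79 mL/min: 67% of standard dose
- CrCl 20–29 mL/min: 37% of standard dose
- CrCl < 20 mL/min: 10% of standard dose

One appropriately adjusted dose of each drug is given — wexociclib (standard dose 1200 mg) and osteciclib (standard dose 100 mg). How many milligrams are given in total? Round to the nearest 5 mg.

CrCl = (140 − 71) × 41.9 / (72 × 1.5) × 0.85 = 2891.1 / 108.00 × 0.85 ≈ 22.8 mL/min
CrCl ≈ 23 mL/min.
wexociclib: < 55 mL/min → 10% of 1200 mg = 120 mg.
osteciclib: 20–29 mL/min → 37% of 100 mg = 37 mg.
Total = 120 + 37 = 157 mg.

155 mg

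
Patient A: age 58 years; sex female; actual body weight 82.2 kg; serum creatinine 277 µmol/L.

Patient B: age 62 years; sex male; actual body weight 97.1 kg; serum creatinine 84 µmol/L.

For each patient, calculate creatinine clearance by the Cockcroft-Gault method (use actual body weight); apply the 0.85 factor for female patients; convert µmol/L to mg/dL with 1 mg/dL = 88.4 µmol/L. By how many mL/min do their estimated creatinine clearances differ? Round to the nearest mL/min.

Patient A: SCr = 277 / 88.4 = 3.133 mg/dL
Patient A: CrCl = (140 − 58) × 82.2 / (72 × 3.133) × 0.85 = 6740.4 / 225.58 × 0.85 ≈ 25.4 mL/min
Patient B: SCr = 84 / 88.4 = 0.95 mg/dL
Patient B: CrCl = (140 − 62) × 97.1 / (72 × 0.95) = 7573.8 / 68.40 ≈ 110.7 mL/min
|25.4 − 110.7| = 85.3 mL/min

85 mL/min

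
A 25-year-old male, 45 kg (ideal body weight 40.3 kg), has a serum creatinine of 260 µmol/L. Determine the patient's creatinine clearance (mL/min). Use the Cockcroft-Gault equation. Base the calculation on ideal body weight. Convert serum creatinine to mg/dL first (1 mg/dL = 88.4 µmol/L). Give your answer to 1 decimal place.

SCr = 260 / 88.4 = 2.941 mg/dL
CrCl = (140 − 25) × 40.3 / (72 × 2.941) = 4634.5 / 211.75 ≈ 21.9 mL/min

21.9 mL/min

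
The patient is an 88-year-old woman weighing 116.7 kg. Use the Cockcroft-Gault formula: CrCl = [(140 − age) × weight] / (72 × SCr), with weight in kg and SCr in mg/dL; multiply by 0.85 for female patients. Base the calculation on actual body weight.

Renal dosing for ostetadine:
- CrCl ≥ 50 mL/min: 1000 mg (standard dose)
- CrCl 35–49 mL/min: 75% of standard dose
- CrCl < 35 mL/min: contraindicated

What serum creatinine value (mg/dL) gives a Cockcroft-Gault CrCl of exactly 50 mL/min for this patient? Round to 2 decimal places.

Standard dose requires CrCl ≥ 50 mL/min.
Set (140 − 88) × 116.7 × 0.85 / (72 × SCr) = 50
SCr = (140 − 88) × 116.7 × 0.85 / (72 × 50) = 1.433 mg/dL

1.43 mg/dL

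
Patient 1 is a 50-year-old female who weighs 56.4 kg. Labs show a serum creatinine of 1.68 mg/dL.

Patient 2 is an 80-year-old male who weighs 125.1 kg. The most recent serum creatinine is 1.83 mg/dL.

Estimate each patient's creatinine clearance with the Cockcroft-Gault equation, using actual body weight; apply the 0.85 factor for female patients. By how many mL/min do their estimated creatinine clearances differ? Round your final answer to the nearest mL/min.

21 mL/min

Patient 1: CrCl = (140 − 50) × 56.4 / (72 × 1.68) × 0.85 = 5076.0 / 120.96 × 0.85 ≈ 35.7 mL/min
Patient 2: CrCl = (140 − 80) × 125.1 / (72 × 1.83) = 7506.0 / 131.76 ≈ 57.0 mL/min
|35.7 − 57.0| = 21.3 mL/min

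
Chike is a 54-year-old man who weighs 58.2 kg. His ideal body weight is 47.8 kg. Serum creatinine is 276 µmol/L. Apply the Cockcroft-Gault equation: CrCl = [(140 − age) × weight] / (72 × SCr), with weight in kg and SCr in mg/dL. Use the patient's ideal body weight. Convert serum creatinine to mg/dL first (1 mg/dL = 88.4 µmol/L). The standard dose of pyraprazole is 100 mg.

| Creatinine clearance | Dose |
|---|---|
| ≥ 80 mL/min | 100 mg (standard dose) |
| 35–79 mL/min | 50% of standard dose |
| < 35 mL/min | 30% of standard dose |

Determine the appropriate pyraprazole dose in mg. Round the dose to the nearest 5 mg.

30 mg

SCr = 276 / 88.4 = 3.122 mg/dL
CrCl = (140 − 54) × 47.8 / (72 × 3.122) = 4110.8 / 224.78 ≈ 18.3 mL/min
CrCl ≈ 18 mL/min → bracket < 35 mL/min.
30% of 100 mg = 30 mg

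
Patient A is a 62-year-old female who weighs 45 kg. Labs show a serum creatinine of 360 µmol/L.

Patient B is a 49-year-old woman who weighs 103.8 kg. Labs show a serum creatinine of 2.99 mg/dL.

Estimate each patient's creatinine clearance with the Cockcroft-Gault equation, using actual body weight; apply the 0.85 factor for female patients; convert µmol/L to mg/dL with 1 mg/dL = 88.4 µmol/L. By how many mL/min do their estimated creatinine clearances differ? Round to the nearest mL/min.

27 mL/min

Patient A: SCr = 360 / 88.4 = 4.072 mg/dL
Patient A: CrCl = (140 − 62) × 45 / (72 × 4.072) × 0.85 = 3510.0 / 293.18 × 0.85 ≈ 10.2 mL/min
Patient B: CrCl = (140 − 49) × 103.8 / (72 × 2.99) × 0.85 = 9445.8 / 215.28 × 0.85 ≈ 37.3 mL/min
|10.2 − 37.3| = 27.1 mL/min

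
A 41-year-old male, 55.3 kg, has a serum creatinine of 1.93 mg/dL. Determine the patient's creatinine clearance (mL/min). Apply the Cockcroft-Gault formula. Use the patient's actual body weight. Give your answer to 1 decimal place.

39.4 mL/min

CrCl = (140 − 41) × 55.3 / (72 × 1.93) = 5474.7 / 138.96 ≈ 39.4 mL/min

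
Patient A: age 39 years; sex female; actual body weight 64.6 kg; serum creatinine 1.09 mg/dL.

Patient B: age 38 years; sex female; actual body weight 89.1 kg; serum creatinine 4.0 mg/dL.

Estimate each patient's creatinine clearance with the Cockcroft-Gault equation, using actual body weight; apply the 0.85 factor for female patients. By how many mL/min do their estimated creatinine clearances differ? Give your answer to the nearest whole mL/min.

44 mL/min

Patient A: CrCl = (140 − 39) × 64.6 / (72 × 1.09) × 0.85 = 6524.6 / 78.48 × 0.85 ≈ 70.7 mL/min
Patient B: CrCl = (140 − 38) × 89.1 / (72 × 4) × 0.85 = 9088.2 / 288.00 × 0.85 ≈ 26.8 mL/min
|70.7 − 26.8| = 43.9 mL/min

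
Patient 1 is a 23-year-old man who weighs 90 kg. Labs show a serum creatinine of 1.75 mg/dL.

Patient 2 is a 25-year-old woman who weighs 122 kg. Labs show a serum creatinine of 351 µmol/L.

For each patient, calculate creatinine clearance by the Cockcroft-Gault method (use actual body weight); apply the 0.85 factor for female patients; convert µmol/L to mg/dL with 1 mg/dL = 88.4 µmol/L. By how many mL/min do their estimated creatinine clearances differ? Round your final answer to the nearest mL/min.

42 mL/min

Patient 1: CrCl = (140 − 23) × 90 / (72 × 1.75) = 10530.0 / 126.00 ≈ 83.6 mL/min
Patient 2: SCr = 351 / 88.4 = 3.971 mg/dL
Patient 2: CrCl = (140 − 25) × 122 / (72 × 3.971) × 0.85 = 14030.0 / 285.91 × 0.85 ≈ 41.7 mL/min
|83.6 − 41.7| = 41.9 mL/min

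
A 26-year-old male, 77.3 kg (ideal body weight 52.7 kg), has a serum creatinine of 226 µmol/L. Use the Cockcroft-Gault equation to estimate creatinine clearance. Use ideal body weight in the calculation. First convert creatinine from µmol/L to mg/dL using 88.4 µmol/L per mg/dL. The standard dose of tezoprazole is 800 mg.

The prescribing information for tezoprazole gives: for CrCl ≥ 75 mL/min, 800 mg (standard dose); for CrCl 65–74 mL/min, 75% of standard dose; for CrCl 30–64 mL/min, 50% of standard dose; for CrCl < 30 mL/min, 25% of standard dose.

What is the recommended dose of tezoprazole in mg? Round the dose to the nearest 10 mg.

SCr = 226 / 88.4 = 2.557 mg/dL
CrCl = (140 − 26) × 52.7 / (72 × 2.557) = 6007.8 / 184.10 ≈ 32.6 mL/min
CrCl ≈ 33 mL/min → bracket 30–64 mL/min.
50% of 800 mg = 400 mg

400 mg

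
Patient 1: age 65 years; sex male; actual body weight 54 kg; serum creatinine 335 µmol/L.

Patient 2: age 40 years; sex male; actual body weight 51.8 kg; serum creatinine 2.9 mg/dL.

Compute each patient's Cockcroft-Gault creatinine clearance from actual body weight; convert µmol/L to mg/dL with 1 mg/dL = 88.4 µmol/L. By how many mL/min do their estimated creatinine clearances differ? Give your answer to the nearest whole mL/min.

10 mL/min

Patient 1: SCr = 335 / 88.4 = 3.79 mg/dL
Patient 1: CrCl = (140 − 65) × 54 / (72 × 3.79) = 4050.0 / 272.88 ≈ 14.8 mL/min
Patient 2: CrCl = (140 − 40) × 51.8 / (72 × 2.9) = 5180.0 / 208.80 ≈ 24.8 mL/min
|14.8 − 24.8| = 10.0 mL/min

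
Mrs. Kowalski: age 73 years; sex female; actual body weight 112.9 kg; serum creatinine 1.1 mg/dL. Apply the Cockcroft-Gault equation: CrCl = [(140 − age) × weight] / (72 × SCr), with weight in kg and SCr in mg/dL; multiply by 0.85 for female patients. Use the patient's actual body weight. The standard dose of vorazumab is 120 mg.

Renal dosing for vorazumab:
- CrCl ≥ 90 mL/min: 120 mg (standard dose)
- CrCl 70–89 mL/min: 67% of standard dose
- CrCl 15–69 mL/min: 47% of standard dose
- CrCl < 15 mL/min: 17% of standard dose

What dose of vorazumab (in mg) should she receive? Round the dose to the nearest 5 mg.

80 mg

CrCl = (140 − 73) × 112.9 / (72 × 1.1) × 0.85 = 7564.3 / 79.20 × 0.85 ≈ 81.2 mL/min
CrCl ≈ 81 mL/min → bracket 70–89 mL/min.
67% of 120 mg = 80.4 mg → 80 mg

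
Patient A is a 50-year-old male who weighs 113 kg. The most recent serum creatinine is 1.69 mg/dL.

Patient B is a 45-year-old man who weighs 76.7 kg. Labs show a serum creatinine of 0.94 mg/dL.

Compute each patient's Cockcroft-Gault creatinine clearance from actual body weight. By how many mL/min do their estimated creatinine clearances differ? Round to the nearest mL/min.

24 mL/min

Patient A: CrCl = (140 − 50) × 113 / (72 × 1.69) = 10170.0 / 121.68 ≈ 83.6 mL/min
Patient B: CrCl = (140 − 45) × 76.7 / (72 × 0.94) = 7286.5 / 67.68 ≈ 107.7 mL/min
|83.6 − 107.7| = 24.1 mL/min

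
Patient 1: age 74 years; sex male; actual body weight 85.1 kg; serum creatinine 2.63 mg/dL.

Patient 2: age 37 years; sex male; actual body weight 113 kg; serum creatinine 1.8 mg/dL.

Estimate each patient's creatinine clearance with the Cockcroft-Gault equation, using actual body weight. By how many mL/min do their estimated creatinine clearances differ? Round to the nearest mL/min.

Patient 1: CrCl = (140 − 74) × 85.1 / (72 × 2.63) = 5616.6 / 189.36 ≈ 29.7 mL/min
Patient 2: CrCl = (140 − 37) × 113 / (72 × 1.8) = 11639.0 / 129.60 ≈ 89.8 mL/min
|29.7 − 89.8| = 60.1 mL/min

60 mL/min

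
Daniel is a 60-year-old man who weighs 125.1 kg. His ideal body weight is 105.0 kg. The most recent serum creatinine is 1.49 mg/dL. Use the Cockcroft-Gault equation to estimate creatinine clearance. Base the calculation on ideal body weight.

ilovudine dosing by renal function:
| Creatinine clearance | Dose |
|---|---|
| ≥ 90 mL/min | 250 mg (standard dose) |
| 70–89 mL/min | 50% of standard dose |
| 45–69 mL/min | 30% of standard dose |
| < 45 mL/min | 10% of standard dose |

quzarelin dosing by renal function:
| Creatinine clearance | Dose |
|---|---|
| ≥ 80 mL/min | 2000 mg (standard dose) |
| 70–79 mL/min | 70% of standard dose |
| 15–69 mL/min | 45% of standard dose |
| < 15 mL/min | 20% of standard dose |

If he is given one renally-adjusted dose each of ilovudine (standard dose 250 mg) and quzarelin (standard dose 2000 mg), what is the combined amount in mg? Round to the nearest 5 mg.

1525 mg

CrCl = (140 − 60) × 105 / (72 × 1.49) = 8400.0 / 107.28 ≈ 78.3 mL/min
CrCl ≈ 78 mL/min.
ilovudine: 70–89 mL/min → 50% of 250 mg = 125 mg.
quzarelin: 70–79 mL/min → 70% of 2000 mg = 1400 mg.
Total = 125 + 1400 = 1525 mg.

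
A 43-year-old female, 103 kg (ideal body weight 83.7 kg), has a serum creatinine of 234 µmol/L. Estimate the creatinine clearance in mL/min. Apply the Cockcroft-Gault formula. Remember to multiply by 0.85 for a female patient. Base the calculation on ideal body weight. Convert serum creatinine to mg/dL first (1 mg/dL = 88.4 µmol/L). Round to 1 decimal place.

SCr = 234 / 88.4 = 2.647 mg/dL
CrCl = (140 − 43) × 83.7 / (72 × 2.647) × 0.85 = 8118.9 / 190.58 × 0.85 ≈ 36.2 mL/min

36.2 mL/min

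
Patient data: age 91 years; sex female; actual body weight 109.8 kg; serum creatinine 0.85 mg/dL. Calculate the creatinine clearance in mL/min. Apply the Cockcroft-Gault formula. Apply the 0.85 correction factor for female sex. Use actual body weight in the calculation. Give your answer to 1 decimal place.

74.7 mL/min

CrCl = (140 − 91) × 109.8 / (72 × 0.85) × 0.85 = 5380.2 / 61.20 × 0.85 ≈ 74.7 mL/min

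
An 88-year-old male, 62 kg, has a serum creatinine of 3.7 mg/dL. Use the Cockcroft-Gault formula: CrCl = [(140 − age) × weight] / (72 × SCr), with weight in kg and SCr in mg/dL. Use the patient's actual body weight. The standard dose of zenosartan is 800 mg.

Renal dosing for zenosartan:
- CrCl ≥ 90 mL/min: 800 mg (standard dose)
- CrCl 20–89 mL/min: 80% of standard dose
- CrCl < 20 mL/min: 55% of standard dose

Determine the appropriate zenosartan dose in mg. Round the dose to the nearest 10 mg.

CrCl = (140 − 88) × 62 / (72 × 3.7) = 3224.0 / 266.40 ≈ 12.1 mL/min
CrCl ≈ 12 mL/min → bracket < 20 mL/min.
55% of 800 mg = 440 mg

440 mg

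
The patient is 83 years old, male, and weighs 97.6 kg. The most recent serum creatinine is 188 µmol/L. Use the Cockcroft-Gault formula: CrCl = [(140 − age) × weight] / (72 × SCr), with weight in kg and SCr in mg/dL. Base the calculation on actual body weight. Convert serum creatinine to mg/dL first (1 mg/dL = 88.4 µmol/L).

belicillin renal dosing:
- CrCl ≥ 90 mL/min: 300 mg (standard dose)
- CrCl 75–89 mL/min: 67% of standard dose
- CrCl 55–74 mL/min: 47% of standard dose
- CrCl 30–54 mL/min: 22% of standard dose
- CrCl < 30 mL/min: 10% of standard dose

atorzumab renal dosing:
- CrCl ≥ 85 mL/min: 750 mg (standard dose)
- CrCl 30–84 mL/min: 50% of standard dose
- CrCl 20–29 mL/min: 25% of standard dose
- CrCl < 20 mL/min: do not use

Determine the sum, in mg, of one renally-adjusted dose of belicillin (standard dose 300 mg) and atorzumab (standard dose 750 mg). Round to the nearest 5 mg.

SCr = 188 / 88.4 = 2.127 mg/dL
CrCl = (140 − 83) × 97.6 / (72 × 2.127) = 5563.2 / 153.14 ≈ 36.3 mL/min
CrCl ≈ 36 mL/min.
belicillin: 30–54 mL/min → 22% of 300 mg = 66 mg.
atorzumab: 30–84 mL/min → 50% of 750 mg = 375 mg.
Total = 66 + 375 = 441 mg.

440 mg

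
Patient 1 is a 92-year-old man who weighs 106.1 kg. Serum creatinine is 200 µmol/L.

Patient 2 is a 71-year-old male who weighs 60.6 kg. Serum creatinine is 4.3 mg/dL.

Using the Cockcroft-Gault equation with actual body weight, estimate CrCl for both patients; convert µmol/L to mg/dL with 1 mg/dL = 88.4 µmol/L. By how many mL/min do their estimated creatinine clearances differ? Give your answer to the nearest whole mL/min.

Patient 1: SCr = 200 / 88.4 = 2.262 mg/dL
Patient 1: CrCl = (140 − 92) × 106.1 / (72 × 2.262) = 5092.8 / 162.86 ≈ 31.3 mL/min
Patient 2: CrCl = (140 − 71) × 60.6 / (72 × 4.3) = 4181.4 / 309.60 ≈ 13.5 mL/min
|31.3 − 13.5| = 17.8 mL/min

18 mL/min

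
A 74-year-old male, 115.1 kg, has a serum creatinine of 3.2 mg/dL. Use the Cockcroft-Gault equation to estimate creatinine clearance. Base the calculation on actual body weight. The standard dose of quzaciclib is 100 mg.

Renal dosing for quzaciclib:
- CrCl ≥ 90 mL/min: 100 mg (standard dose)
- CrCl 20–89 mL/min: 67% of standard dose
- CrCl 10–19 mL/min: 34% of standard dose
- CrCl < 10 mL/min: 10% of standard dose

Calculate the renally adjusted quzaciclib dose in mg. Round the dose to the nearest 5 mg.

65 mg

CrCl = (140 − 74) × 115.1 / (72 × 3.2) = 7596.6 / 230.40 ≈ 33.0 mL/min
CrCl ≈ 33 mL/min → bracket 20–89 mL/min.
67% of 100 mg = 67 mg → 65 mg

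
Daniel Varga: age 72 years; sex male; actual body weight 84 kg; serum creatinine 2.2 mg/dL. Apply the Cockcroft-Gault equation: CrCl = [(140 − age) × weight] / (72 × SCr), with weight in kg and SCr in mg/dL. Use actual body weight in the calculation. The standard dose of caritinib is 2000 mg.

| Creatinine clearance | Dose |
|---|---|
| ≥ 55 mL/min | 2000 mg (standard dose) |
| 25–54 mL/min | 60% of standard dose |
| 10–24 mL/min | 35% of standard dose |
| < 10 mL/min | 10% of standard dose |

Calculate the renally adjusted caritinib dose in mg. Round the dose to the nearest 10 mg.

CrCl = (140 − 72) × 84 / (72 × 2.2) = 5712.0 / 158.40 ≈ 36.1 mL/min
CrCl ≈ 36 mL/min → bracket 25–54 mL/min.
60% of 2000 mg = 1200 mg

1200 mg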